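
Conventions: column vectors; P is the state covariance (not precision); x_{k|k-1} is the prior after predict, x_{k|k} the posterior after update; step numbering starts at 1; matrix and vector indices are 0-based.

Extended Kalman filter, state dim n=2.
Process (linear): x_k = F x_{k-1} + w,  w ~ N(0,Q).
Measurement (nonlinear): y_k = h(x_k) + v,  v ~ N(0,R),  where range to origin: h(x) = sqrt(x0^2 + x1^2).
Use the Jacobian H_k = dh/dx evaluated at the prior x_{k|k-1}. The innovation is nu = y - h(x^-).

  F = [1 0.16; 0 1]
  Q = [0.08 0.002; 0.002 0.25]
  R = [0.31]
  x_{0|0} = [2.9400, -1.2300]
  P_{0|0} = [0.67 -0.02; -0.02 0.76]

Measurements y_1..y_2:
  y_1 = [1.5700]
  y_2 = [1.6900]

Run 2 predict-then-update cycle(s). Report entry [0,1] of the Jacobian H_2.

H_jac[0,1] = -0.4185

step 1: x^-=[2.7432, -1.2300]  P^-=[0.7631 0.1036; 0.1036 1.0100]  H_jac=[0.9125 -0.4091]  S=[1.0370]  K=[0.6305; -0.3073]  nu=[-1.4363]  x^+=[1.8376, -0.7886]  P^+=[0.3508 0.3045; 0.3045 0.9121]
step 2: x^-=[1.7114, -0.7886]  P^-=[0.5516 0.4525; 0.4525 1.1621]  H_jac=[0.9082 -0.4185]  S=[0.6245]  K=[0.4989; -0.1207]  nu=[-0.1943]  x^+=[1.6144, -0.7651]  P^+=[0.3961 0.4901; 0.4901 1.1530]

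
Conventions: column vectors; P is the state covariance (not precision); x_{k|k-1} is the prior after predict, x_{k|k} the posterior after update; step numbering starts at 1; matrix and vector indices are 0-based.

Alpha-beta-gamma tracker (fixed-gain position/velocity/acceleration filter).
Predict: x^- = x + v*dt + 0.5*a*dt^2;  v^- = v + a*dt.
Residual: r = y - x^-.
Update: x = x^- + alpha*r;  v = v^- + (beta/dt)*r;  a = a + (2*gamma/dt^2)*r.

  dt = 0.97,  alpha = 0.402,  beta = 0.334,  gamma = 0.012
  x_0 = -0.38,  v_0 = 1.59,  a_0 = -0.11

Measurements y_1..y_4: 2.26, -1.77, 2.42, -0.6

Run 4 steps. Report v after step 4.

v_post = -0.7818

step 1: x_pred=1.1106  r=1.1494  x^+=1.5726  v^+=1.8791  a^+=-0.0807
step 2: x_pred=3.3574  r=-5.1274  x^+=1.2962  v^+=0.0353  a^+=-0.2115
step 3: x_pred=1.2310  r=1.1890  x^+=1.7089  v^+=0.2396  a^+=-0.1811
step 4: x_pred=1.8562  r=-2.4562  x^+=0.8688  v^+=-0.7818  a^+=-0.2438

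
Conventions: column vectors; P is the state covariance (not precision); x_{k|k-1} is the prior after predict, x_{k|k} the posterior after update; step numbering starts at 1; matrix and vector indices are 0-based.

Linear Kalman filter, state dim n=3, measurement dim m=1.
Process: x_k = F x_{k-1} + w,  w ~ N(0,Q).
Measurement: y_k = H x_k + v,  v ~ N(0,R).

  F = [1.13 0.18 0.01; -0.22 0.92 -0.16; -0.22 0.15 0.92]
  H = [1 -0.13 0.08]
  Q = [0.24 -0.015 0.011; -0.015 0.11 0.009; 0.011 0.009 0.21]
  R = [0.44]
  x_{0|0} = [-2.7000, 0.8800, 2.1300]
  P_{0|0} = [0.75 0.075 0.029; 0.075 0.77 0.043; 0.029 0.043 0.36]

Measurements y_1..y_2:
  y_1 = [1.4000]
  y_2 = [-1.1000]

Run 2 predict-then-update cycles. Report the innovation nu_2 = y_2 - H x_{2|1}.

step 1: x^-=[-2.8713, 1.0628, 2.6856]  P^-=[1.2540 -0.0057 -0.1043; -0.0057 0.7663 0.1114; -0.1043 0.1114 0.5635]  S=[1.6930]  K=[0.7362; -0.0569; -0.0436]  nu=[4.1946]  x^+=[0.2167, 0.8240, 2.5029]  P^+=[0.3364 0.0653 -0.0500; 0.0653 0.7608 0.1072; -0.0500 0.1072 0.5603]
step 2: x^-=[0.4183, 0.3100, 2.3786]  P^-=[0.7201 0.0988 -0.0725; 0.0988 0.7230 0.1290; -0.0725 0.1290 0.7632]  S=[1.1372]  K=[0.6168; 0.0133; -0.0248]  nu=[-1.6683]  x^+=[-0.6107, 0.2878, 2.4199]  P^+=[0.2874 0.0895 -0.0551; 0.0895 0.7228 0.1294; -0.0551 0.1294 0.7625]

innov = [-1.6683]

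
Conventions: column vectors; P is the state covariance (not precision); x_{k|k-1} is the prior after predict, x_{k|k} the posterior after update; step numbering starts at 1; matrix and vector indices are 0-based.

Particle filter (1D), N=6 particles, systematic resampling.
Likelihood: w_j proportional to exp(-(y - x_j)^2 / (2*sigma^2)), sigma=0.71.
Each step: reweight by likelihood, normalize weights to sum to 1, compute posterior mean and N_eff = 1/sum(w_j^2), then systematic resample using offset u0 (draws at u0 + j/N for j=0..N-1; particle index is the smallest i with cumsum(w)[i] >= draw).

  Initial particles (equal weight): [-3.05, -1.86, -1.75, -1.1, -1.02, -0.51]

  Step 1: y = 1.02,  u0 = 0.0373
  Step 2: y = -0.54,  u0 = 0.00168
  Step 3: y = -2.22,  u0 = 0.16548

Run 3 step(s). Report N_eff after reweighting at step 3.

N_eff = 3.6654

step 1: w=[0.0000, 0.0021, 0.0039, 0.0916, 0.1274, 0.7751]  mean=-0.6367  Neff=1.5991  idx=[3, 4, 5, 5, 5, 5]
step 2: w=[0.1326, 0.1440, 0.1808, 0.1808, 0.1808, 0.1808]  mean=-0.6617  Neff=5.9122  idx=[0, 1, 2, 3, 4, 5]
step 3: w=[0.3853, 0.3205, 0.0735, 0.0735, 0.0735, 0.0735]  mean=-0.9008  Neff=3.6654  idx=[0, 0, 1, 1, 3, 5]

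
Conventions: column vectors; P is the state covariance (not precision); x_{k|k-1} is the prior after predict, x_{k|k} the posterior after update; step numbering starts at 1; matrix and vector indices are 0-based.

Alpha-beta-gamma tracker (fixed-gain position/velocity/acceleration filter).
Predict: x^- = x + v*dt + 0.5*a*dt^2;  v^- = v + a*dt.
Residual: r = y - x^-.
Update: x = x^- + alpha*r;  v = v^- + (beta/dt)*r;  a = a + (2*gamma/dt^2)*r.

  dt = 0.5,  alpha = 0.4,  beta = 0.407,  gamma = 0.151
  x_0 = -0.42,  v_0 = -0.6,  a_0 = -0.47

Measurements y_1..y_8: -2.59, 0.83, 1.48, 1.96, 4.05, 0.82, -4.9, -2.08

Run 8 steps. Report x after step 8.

x_post = -4.0382

step 1: x_pred=-0.7787  r=-1.8112  x^+=-1.5032  v^+=-2.3094  a^+=-2.6580
step 2: x_pred=-2.9902  r=3.8202  x^+=-1.4621  v^+=-0.5287  a^+=1.9568
step 3: x_pred=-1.4819  r=2.9619  x^+=-0.2971  v^+=2.8606  a^+=5.5347
step 4: x_pred=1.8250  r=0.1350  x^+=1.8790  v^+=5.7379  a^+=5.6978
step 5: x_pred=5.4602  r=-1.4102  x^+=4.8961  v^+=7.4389  a^+=3.9943
step 6: x_pred=9.1148  r=-8.2948  x^+=5.7969  v^+=2.6840  a^+=-6.0259
step 7: x_pred=6.3857  r=-11.2857  x^+=1.8714  v^+=-9.5154  a^+=-19.6589
step 8: x_pred=-5.3437  r=3.2637  x^+=-4.0382  v^+=-16.6883  a^+=-15.7164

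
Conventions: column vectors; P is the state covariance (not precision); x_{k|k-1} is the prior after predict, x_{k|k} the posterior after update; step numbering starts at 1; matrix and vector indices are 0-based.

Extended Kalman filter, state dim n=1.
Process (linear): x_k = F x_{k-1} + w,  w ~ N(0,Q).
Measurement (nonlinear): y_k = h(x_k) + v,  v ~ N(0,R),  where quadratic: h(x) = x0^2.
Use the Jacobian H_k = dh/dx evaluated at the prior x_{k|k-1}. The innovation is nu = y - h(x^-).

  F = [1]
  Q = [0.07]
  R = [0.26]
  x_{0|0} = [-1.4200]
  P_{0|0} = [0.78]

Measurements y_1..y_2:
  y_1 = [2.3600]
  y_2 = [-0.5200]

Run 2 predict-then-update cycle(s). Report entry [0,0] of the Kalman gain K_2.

step 1: x^-=[-1.4200]  P^-=[0.8500]  H_jac=[-2.8400]  S=[7.1158]  K=[-0.3392]  nu=[0.3436]  x^+=[-1.5366]  P^+=[0.0311]
step 2: x^-=[-1.5366]  P^-=[0.1011]  H_jac=[-3.0731]  S=[1.2144]  K=[-0.2557]  nu=[-2.8810]  x^+=[-0.7998]  P^+=[0.0216]

K[0,0] = -0.2557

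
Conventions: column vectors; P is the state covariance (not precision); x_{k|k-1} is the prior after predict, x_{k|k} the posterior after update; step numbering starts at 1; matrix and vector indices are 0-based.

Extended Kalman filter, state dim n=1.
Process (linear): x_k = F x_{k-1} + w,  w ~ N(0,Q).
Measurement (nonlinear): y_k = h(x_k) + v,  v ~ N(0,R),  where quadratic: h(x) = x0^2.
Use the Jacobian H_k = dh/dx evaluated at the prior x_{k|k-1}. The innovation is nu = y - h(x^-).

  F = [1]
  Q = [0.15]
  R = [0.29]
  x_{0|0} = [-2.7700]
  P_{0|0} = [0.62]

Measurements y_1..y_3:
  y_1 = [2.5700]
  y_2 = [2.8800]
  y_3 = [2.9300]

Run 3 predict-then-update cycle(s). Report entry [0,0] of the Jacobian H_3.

H_jac[0,0] = -3.4446

step 1: x^-=[-2.7700]  P^-=[0.7700]  H_jac=[-5.5400]  S=[23.9225]  K=[-0.1783]  nu=[-5.1029]  x^+=[-1.8601]  P^+=[0.0093]
step 2: x^-=[-1.8601]  P^-=[0.1593]  H_jac=[-3.7201]  S=[2.4951]  K=[-0.2376]  nu=[-0.5798]  x^+=[-1.7223]  P^+=[0.0185]
step 3: x^-=[-1.7223]  P^-=[0.1685]  H_jac=[-3.4446]  S=[2.2896]  K=[-0.2535]  nu=[-0.0364]  x^+=[-1.7131]  P^+=[0.0213]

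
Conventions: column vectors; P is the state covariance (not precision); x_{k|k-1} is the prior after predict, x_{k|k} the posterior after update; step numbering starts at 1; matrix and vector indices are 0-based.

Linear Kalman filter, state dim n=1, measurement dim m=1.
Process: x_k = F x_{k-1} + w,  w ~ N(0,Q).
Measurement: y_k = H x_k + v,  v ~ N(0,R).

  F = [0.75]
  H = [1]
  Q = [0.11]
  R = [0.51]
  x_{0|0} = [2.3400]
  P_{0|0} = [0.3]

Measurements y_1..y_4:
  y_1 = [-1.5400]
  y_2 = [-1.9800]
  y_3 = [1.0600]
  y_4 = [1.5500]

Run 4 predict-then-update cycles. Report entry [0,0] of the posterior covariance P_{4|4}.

step 1: x^-=[1.7550]  P^-=[0.2787]  S=[0.7888]  K=[0.3534]  nu=[-3.2950]  x^+=[0.5905]  P^+=[0.1802]
step 2: x^-=[0.4429]  P^-=[0.2114]  S=[0.7214]  K=[0.2930]  nu=[-2.4229]  x^+=[-0.2671]  P^+=[0.1494]
step 3: x^-=[-0.2003]  P^-=[0.1941]  S=[0.7041]  K=[0.2756]  nu=[1.2603]  x^+=[0.1471]  P^+=[0.1406]
step 4: x^-=[0.1103]  P^-=[0.1891]  S=[0.6991]  K=[0.2705]  nu=[1.4397]  x^+=[0.4997]  P^+=[0.1379]

P_post[0,0] = 0.1379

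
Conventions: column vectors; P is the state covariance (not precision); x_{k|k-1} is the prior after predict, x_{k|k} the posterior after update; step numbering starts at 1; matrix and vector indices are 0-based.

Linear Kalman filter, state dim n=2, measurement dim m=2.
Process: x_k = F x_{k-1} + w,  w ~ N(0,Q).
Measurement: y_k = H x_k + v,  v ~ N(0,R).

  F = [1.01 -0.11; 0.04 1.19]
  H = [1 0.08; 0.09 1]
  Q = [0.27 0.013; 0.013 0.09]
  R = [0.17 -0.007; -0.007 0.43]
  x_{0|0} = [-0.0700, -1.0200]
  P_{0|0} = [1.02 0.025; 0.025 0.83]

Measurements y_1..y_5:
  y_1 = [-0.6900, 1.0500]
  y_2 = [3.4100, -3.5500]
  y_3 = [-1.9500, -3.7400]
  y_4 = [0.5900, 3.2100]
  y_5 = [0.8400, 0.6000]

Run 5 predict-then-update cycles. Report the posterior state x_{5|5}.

step 1: x^-=[0.0415, -1.2166]  P^-=[1.3150 -0.0245; -0.0245 1.2694]  S=[1.4892 0.1882; 0.1882 1.7056]  K=[0.8871 -0.0429; -0.0428 0.7477]  nu=[-0.6342, 2.2629]  x^+=[-0.6181, 0.5024]  P^+=[0.1542 -0.0385; -0.0385 0.3253]
step 2: x^-=[-0.6796, 0.5731]  P^-=[0.4398 -0.0695; -0.0695 0.5472]  S=[0.6022 0.0064; 0.0064 0.9682]  K=[0.7215 -0.0356; -0.0486 0.5590]  nu=[4.0437, -4.0619]  x^+=[2.3826, -1.8940]  P^+=[0.1254 -0.0317; -0.0317 0.2436]
step 3: x^-=[2.6148, -2.1586]  P^-=[0.4079 -0.0517; -0.0517 0.4321]  S=[0.5724 0.0122; 0.0122 0.8561]  K=[0.7060 -0.0276; -0.0406 0.4999]  nu=[-4.3921, -1.8167]  x^+=[-0.4359, -2.8883]  P^+=[0.1224 -0.0278; -0.0278 0.2177]
step 4: x^-=[-0.1226, -3.4546]  P^-=[0.4037 -0.0439; -0.0439 0.3959]  S=[0.5692 0.0168; 0.0168 0.8212]  K=[0.7038 -0.0236; -0.0356 0.4780]  nu=[0.9889, 6.6756]  x^+=[0.4159, -0.2990]  P^+=[0.1219 -0.0260; -0.0260 0.2081]
step 5: x^-=[0.4530, -0.3392]  P^-=[0.4026 -0.0405; -0.0405 0.3824]  S=[0.5686 0.0190; 0.0190 0.8084]  K=[0.7031 -0.0218; -0.0331 0.4693]  nu=[0.4141, 0.8985]  x^+=[0.7246, 0.0687]  P^+=[0.1217 -0.0253; -0.0253 0.2043]

x_post = [0.7246, 0.0687]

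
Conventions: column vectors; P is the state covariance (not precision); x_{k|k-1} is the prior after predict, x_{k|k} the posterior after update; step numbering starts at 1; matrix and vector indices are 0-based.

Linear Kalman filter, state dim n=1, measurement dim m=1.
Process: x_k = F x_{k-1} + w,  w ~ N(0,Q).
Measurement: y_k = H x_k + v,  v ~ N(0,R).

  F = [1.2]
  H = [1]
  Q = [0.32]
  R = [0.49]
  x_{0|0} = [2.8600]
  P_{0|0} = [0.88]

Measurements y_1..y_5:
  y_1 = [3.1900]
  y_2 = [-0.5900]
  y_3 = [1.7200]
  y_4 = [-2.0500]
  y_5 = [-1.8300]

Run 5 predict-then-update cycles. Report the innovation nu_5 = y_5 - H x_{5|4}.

innov = [-1.2146]

step 1: x^-=[3.4320]  P^-=[1.5872]  S=[2.0772]  K=[0.7641]  nu=[-0.2420]  x^+=[3.2471]  P^+=[0.3744]
step 2: x^-=[3.8965]  P^-=[0.8592]  S=[1.3492]  K=[0.6368]  nu=[-4.4865]  x^+=[1.0395]  P^+=[0.3120]
step 3: x^-=[1.2473]  P^-=[0.7693]  S=[1.2593]  K=[0.6109]  nu=[0.4727]  x^+=[1.5361]  P^+=[0.2993]
step 4: x^-=[1.8433]  P^-=[0.7511]  S=[1.2411]  K=[0.6052]  nu=[-3.8933]  x^+=[-0.5128]  P^+=[0.2965]
step 5: x^-=[-0.6154]  P^-=[0.7470]  S=[1.2370]  K=[0.6039]  nu=[-1.2146]  x^+=[-1.3489]  P^+=[0.2959]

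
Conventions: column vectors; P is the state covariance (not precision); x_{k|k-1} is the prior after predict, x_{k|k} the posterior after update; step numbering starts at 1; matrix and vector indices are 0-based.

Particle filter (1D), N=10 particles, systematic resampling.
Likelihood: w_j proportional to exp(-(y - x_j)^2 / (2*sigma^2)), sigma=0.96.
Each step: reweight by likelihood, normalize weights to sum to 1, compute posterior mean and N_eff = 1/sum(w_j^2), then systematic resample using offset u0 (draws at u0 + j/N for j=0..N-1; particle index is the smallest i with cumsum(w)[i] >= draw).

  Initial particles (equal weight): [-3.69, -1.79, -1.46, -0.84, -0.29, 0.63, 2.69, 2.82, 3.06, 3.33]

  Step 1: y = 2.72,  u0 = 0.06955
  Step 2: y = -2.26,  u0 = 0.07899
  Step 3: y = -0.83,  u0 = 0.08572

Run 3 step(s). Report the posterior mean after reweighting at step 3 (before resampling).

step 1: w=[0.0000, 0.0000, 0.0000, 0.0003, 0.0019, 0.0243, 0.2594, 0.2582, 0.2438, 0.2121]  mean=2.8928  Neff=4.1843  idx=[6, 6, 6, 7, 7, 8, 8, 8, 9, 9]
step 2: w=[0.2263, 0.2263, 0.2263, 0.1115, 0.1115, 0.0288, 0.0288, 0.0288, 0.0058, 0.0058]  mean=2.7584  Neff=5.5229  idx=[0, 0, 1, 1, 2, 2, 3, 3, 4, 7]
step 3: w=[0.1245, 0.1245, 0.1245, 0.1245, 0.1245, 0.1245, 0.0751, 0.0751, 0.0751, 0.0281]  mean=2.7297  Neff=9.0399  idx=[0, 1, 2, 3, 3, 4, 5, 6, 7, 9]

post_mean = 2.7297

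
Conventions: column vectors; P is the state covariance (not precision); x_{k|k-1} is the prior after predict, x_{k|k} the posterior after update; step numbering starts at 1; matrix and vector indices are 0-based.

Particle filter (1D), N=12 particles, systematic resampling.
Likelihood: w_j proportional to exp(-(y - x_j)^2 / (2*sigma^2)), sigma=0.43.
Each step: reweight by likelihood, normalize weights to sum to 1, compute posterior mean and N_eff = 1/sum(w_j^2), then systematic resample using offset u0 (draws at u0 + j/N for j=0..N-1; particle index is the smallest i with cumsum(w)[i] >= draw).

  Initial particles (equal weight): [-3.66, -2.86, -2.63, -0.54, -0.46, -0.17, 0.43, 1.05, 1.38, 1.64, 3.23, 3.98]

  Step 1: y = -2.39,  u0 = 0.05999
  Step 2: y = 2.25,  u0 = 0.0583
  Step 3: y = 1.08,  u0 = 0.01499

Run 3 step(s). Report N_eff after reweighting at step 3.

N_eff = 12.0000

step 1: w=[0.0090, 0.3878, 0.6031, 0.0001, 0.0000, 0.0000, 0.0000, 0.0000, 0.0000, 0.0000, 0.0000, 0.0000]  mean=-2.7282  Neff=1.9447  idx=[1, 1, 1, 1, 1, 2, 2, 2, 2, 2, 2, 2]
step 2: w=[0.0003, 0.0003, 0.0003, 0.0003, 0.0003, 0.1427, 0.1427, 0.1427, 0.1427, 0.1427, 0.1427, 0.1427]  mean=-2.6303  Neff=7.0200  idx=[5, 5, 6, 7, 7, 8, 8, 9, 10, 10, 11, 11]
step 3: w=[0.0833, 0.0833, 0.0833, 0.0833, 0.0833, 0.0833, 0.0833, 0.0833, 0.0833, 0.0833, 0.0833, 0.0833]  mean=-2.6300  Neff=12.0000  idx=[0, 1, 2, 3, 4, 5, 6, 7, 8, 9, 10, 11]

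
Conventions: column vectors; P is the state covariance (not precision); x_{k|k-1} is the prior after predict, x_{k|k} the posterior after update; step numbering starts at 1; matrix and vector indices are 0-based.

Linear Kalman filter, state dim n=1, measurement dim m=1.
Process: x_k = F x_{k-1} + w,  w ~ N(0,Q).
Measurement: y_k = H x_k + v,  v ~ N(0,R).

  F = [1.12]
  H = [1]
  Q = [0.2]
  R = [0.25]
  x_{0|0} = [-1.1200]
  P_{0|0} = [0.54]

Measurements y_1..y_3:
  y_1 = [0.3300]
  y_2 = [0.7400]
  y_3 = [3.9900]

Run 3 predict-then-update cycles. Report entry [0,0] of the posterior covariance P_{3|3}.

step 1: x^-=[-1.2544]  P^-=[0.8774]  S=[1.1274]  K=[0.7782]  nu=[1.5844]  x^+=[-0.0213]  P^+=[0.1946]
step 2: x^-=[-0.0239]  P^-=[0.4441]  S=[0.6941]  K=[0.6398]  nu=[0.7639]  x^+=[0.4648]  P^+=[0.1599]
step 3: x^-=[0.5206]  P^-=[0.4006]  S=[0.6506]  K=[0.6158]  nu=[3.4694]  x^+=[2.6569]  P^+=[0.1539]

P_post[0,0] = 0.1539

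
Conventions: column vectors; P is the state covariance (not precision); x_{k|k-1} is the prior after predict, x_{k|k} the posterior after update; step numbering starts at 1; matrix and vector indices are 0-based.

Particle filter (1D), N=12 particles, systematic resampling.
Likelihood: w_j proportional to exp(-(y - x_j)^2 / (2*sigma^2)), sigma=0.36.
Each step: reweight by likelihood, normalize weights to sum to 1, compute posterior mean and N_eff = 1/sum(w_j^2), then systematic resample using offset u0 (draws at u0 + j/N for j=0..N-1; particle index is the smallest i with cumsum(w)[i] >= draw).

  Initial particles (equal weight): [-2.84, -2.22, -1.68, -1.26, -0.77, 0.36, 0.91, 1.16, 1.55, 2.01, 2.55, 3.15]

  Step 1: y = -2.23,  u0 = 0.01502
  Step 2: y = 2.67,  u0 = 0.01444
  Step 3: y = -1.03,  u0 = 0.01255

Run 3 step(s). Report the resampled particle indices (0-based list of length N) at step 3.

step 1: w=[0.1510, 0.6344, 0.1976, 0.0168, 0.0002, 0.0000, 0.0000, 0.0000, 0.0000, 0.0000, 0.0000, 0.0000]  mean=-2.1906  Neff=2.1524  idx=[0, 0, 1, 1, 1, 1, 1, 1, 1, 1, 2, 2]
step 2: w=[0.0000, 0.0000, 0.0000, 0.0000, 0.0000, 0.0000, 0.0000, 0.0000, 0.0000, 0.0000, 0.5000, 0.5000]  mean=-1.6800  Neff=2.0000  idx=[10, 10, 10, 10, 10, 10, 11, 11, 11, 11, 11, 11]
step 3: w=[0.0833, 0.0833, 0.0833, 0.0833, 0.0833, 0.0833, 0.0833, 0.0833, 0.0833, 0.0833, 0.0833, 0.0833]  mean=-1.6800  Neff=12.0000  idx=[0, 1, 2, 3, 4, 5, 6, 7, 8, 9, 10, 11]

resampled_idx = [0, 1, 2, 3, 4, 5, 6, 7, 8, 9, 10, 11]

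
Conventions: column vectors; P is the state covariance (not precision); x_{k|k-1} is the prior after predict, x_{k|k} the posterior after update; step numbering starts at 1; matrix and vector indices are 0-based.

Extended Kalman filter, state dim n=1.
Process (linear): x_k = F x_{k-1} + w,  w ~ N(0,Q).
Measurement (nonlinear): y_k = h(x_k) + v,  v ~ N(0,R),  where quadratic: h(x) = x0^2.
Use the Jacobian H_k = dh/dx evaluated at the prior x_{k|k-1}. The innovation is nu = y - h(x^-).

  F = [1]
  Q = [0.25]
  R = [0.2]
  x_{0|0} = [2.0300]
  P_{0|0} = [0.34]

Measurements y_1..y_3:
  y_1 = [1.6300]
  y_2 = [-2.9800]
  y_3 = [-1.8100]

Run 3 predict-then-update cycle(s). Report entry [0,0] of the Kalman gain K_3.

step 1: x^-=[2.0300]  P^-=[0.5900]  H_jac=[4.0600]  S=[9.9253]  K=[0.2413]  nu=[-2.4909]  x^+=[1.4288]  P^+=[0.0119]
step 2: x^-=[1.4288]  P^-=[0.2619]  H_jac=[2.8577]  S=[2.3387]  K=[0.3200]  nu=[-5.0216]  x^+=[-0.1781]  P^+=[0.0224]
step 3: x^-=[-0.1781]  P^-=[0.2724]  H_jac=[-0.3562]  S=[0.2346]  K=[-0.4137]  nu=[-1.8417]  x^+=[0.5838]  P^+=[0.2323]

K[0,0] = -0.4137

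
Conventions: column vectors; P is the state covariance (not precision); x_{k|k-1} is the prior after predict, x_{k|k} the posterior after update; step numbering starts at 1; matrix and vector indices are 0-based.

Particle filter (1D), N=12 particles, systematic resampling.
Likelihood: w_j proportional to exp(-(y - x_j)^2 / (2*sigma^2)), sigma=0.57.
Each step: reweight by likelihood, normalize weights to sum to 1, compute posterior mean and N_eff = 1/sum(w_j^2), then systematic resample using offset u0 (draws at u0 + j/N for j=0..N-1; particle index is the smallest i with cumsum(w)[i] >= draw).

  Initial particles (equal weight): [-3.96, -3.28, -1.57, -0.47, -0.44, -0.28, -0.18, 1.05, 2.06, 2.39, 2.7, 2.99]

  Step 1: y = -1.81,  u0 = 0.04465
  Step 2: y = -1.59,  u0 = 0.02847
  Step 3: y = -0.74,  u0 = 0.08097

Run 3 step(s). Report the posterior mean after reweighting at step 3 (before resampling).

post_mean = -1.5700

step 1: w=[0.0007, 0.0323, 0.8210, 0.0566, 0.0499, 0.0245, 0.0150, 0.0000, 0.0000, 0.0000, 0.0000, 0.0000]  mean=-1.4558  Neff=1.4671  idx=[2, 2, 2, 2, 2, 2, 2, 2, 2, 2, 3, 5]
step 2: w=[0.0979, 0.0979, 0.0979, 0.0979, 0.0979, 0.0979, 0.0979, 0.0979, 0.0979, 0.0979, 0.0142, 0.0070]  mean=-1.5454  Neff=10.4105  idx=[0, 1, 1, 2, 3, 4, 5, 6, 7, 7, 8, 9]
step 3: w=[0.0833, 0.0833, 0.0833, 0.0833, 0.0833, 0.0833, 0.0833, 0.0833, 0.0833, 0.0833, 0.0833, 0.0833]  mean=-1.5700  Neff=12.0000  idx=[0, 1, 2, 3, 4, 5, 6, 7, 8, 9, 10, 11]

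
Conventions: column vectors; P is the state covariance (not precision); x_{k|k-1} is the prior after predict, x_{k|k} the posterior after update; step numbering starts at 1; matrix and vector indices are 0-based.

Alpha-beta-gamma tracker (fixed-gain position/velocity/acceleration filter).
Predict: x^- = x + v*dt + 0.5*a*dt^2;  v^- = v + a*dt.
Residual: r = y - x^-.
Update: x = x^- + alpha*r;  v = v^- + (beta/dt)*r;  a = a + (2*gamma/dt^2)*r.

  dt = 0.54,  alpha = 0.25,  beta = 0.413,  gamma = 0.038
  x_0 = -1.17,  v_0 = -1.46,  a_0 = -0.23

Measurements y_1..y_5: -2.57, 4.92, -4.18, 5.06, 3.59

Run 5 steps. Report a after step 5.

a_post = 1.3912

step 1: x_pred=-1.9919  r=-0.5781  x^+=-2.1365  v^+=-2.0263  a^+=-0.3807
step 2: x_pred=-3.2862  r=8.2062  x^+=-1.2346  v^+=4.0443  a^+=1.7581
step 3: x_pred=1.2056  r=-5.3856  x^+=-0.1408  v^+=0.8747  a^+=0.3545
step 4: x_pred=0.3832  r=4.6768  x^+=1.5524  v^+=4.6429  a^+=1.5734
step 5: x_pred=4.2890  r=-0.6990  x^+=4.1143  v^+=4.9579  a^+=1.3912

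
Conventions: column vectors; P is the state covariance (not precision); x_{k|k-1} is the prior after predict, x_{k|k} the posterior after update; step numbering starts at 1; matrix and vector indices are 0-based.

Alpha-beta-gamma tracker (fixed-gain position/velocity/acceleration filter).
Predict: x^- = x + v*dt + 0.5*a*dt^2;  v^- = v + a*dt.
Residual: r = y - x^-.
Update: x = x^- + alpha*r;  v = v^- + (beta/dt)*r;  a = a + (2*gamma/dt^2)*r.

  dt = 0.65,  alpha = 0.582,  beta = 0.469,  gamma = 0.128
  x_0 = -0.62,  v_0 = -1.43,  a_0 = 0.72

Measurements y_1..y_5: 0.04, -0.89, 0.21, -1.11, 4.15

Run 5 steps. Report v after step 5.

v_post = 3.2025

step 1: x_pred=-1.3974  r=1.4374  x^+=-0.5608  v^+=0.0751  a^+=1.5909
step 2: x_pred=-0.1759  r=-0.7141  x^+=-0.5915  v^+=0.5940  a^+=1.1583
step 3: x_pred=0.0393  r=0.1707  x^+=0.1386  v^+=1.4701  a^+=1.2617
step 4: x_pred=1.3607  r=-2.4707  x^+=-0.0772  v^+=0.5075  a^+=-0.2353
step 5: x_pred=0.2029  r=3.9471  x^+=2.5001  v^+=3.2025  a^+=2.1563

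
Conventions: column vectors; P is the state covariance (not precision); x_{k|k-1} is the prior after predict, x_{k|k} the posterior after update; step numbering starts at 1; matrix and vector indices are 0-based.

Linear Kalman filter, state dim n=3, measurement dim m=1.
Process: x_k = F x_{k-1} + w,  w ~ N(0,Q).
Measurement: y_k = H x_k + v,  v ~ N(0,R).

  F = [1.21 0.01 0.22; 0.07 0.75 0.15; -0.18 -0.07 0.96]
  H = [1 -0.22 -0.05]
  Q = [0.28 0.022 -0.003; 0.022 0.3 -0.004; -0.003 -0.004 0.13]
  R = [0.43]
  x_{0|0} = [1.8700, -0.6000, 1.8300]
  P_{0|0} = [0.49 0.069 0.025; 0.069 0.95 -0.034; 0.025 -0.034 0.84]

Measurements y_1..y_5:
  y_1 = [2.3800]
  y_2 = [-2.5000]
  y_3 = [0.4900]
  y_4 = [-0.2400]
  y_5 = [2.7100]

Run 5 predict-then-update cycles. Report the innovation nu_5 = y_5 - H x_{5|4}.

innov = [2.6505]

step 1: x^-=[2.6593, -0.0446, 1.4622]  P^-=[1.0530 0.1603 0.0893; 0.1603 0.8558 0.0281; 0.0893 0.0281 0.9223]  S=[1.4479]  K=[0.6998; -0.0203; 0.0255]  nu=[-0.2160]  x^+=[2.5081, -0.0402, 1.4567]  P^+=[0.3439 0.1809 0.0634; 0.1809 0.8552 0.0289; 0.0634 0.0289 0.9214]
step 2: x^-=[3.3549, 0.3639, 0.9498]  P^-=[0.8664 0.2695 0.1714; 0.2695 0.8303 0.0772; 0.1714 0.0772 0.9733]  S=[1.2050]  K=[0.6627; 0.0689; 0.0878]  nu=[-5.7274]  x^+=[-0.4406, -0.0304, 0.4469]  P^+=[0.3372 0.2145 0.1013; 0.2145 0.8246 0.0699; 0.1013 0.0699 0.9640]
step 3: x^-=[-0.4351, 0.0134, 0.5105]  P^-=[0.8799 0.3150 0.2213; 0.3150 0.8275 0.1109; 0.2213 0.1109 0.9943]  S=[1.1942]  K=[0.6695; 0.1067; 0.1232]  nu=[0.9536]  x^+=[0.2034, 0.1151, 0.6280]  P^+=[0.3446 0.2297 0.1228; 0.2297 0.8140 0.0952; 0.1228 0.0952 0.9762]
step 4: x^-=[0.3854, 0.1947, 0.5582]  P^-=[0.9032 0.3381 0.2449; 0.3381 0.8296 0.1299; 0.2449 0.1299 0.9954]  S=[1.2054]  K=[0.6774; 0.1237; 0.1382]  nu=[-0.5546]  x^+=[0.0097, 0.1261, 0.4816]  P^+=[0.3500 0.2371 0.1321; 0.2371 0.8112 0.1093; 0.1321 0.1093 0.9724]
step 5: x^-=[0.1189, 0.1675, 0.4518]  P^-=[0.9162 0.3494 0.2526; 0.3494 0.8321 0.1387; 0.2526 0.1387 0.9871]  S=[1.2130]  K=[0.6815; 0.1314; 0.1424]  nu=[2.6505]  x^+=[1.9253, 0.5157, 0.8292]  P^+=[0.3528 0.2408 0.1349; 0.2408 0.8112 0.1160; 0.1349 0.1160 0.9625]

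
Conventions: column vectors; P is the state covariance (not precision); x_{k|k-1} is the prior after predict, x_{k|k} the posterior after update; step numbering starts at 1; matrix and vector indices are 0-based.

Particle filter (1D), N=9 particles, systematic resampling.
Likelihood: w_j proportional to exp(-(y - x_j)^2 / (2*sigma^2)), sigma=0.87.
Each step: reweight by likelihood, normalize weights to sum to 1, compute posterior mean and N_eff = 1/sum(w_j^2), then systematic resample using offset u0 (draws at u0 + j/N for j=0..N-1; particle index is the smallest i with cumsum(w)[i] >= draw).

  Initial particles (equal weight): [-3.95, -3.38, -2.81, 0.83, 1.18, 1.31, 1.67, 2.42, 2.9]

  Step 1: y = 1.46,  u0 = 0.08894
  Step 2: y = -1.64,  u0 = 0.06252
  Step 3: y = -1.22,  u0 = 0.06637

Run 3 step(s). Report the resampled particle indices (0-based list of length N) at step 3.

step 1: w=[0.0000, 0.0000, 0.0000, 0.1720, 0.2123, 0.2202, 0.2171, 0.1216, 0.0568]  mean=1.5033  Neff=5.3111  idx=[3, 4, 4, 5, 5, 6, 6, 7, 8]
step 2: w=[0.4928, 0.1450, 0.1450, 0.0884, 0.0884, 0.0199, 0.0199, 0.0005, 0.0000]  mean=1.0507  Neff=3.3189  idx=[0, 0, 0, 0, 1, 1, 2, 3, 4]
step 3: w=[0.1805, 0.1805, 0.1805, 0.1805, 0.0645, 0.0645, 0.0645, 0.0422, 0.0422]  mean=0.9383  Neff=6.8321  idx=[0, 0, 1, 2, 2, 3, 4, 5, 7]

resampled_idx = [0, 0, 1, 2, 2, 3, 4, 5, 7]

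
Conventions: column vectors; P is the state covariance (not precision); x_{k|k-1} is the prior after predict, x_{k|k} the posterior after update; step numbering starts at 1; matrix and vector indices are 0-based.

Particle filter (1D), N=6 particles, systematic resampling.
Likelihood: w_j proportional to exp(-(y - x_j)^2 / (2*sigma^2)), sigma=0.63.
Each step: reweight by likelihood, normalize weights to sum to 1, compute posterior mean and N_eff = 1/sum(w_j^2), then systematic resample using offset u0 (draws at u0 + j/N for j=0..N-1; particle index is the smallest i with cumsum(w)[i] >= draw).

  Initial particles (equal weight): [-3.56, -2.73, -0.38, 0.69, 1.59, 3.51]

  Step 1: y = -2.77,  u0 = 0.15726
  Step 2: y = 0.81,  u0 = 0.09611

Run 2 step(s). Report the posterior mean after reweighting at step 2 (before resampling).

step 1: w=[0.3133, 0.6862, 0.0005, 0.0000, 0.0000, 0.0000]  mean=-2.9888  Neff=1.7573  idx=[0, 1, 1, 1, 1, 1]
step 2: w=[0.0001, 0.2000, 0.2000, 0.2000, 0.2000, 0.2000]  mean=-2.7300  Neff=5.0005  idx=[1, 2, 3, 3, 4, 5]

post_mean = -2.7300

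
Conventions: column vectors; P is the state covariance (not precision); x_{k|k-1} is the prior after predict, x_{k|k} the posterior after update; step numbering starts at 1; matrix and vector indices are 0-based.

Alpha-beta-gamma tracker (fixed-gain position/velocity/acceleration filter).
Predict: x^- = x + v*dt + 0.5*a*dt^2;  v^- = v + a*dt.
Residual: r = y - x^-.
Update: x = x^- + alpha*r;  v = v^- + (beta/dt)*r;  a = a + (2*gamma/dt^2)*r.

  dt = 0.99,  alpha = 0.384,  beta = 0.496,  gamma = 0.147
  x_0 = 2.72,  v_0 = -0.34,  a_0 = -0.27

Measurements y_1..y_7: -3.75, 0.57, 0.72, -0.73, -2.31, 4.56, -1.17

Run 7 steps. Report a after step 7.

a_post = -1.4544

step 1: x_pred=2.2511  r=-6.0011  x^+=-0.0533  v^+=-3.6139  a^+=-2.0701
step 2: x_pred=-4.6456  r=5.2156  x^+=-2.6428  v^+=-3.0503  a^+=-0.5056
step 3: x_pred=-5.9104  r=6.6304  x^+=-3.3643  v^+=-0.2290  a^+=1.4833
step 4: x_pred=-2.8641  r=2.1341  x^+=-2.0446  v^+=2.3087  a^+=2.1234
step 5: x_pred=1.2816  r=-3.5916  x^+=-0.0976  v^+=2.6115  a^+=1.0461
step 6: x_pred=3.0004  r=1.5596  x^+=3.5993  v^+=4.4285  a^+=1.5139
step 7: x_pred=8.7254  r=-9.8954  x^+=4.9256  v^+=0.9696  a^+=-1.4544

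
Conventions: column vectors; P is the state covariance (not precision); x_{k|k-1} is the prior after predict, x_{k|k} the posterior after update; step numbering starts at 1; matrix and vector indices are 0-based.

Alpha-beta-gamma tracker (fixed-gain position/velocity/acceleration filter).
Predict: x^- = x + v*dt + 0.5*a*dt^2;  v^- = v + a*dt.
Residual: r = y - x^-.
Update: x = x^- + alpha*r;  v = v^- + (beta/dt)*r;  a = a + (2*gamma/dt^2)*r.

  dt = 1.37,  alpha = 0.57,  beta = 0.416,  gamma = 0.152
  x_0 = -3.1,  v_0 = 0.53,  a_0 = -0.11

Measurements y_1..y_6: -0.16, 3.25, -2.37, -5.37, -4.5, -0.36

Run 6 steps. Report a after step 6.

step 1: x_pred=-2.4771  r=2.3171  x^+=-1.1564  v^+=1.0829  a^+=0.2653
step 2: x_pred=0.5762  r=2.6738  x^+=2.1003  v^+=2.2583  a^+=0.6984
step 3: x_pred=5.8495  r=-8.2195  x^+=1.1644  v^+=0.7192  a^+=-0.6329
step 4: x_pred=1.5557  r=-6.9257  x^+=-2.3919  v^+=-2.2509  a^+=-1.7547
step 5: x_pred=-7.1223  r=2.6223  x^+=-5.6276  v^+=-3.8585  a^+=-1.3299
step 6: x_pred=-12.1619  r=11.8019  x^+=-5.4348  v^+=-2.0969  a^+=0.5816

a_post = 0.5816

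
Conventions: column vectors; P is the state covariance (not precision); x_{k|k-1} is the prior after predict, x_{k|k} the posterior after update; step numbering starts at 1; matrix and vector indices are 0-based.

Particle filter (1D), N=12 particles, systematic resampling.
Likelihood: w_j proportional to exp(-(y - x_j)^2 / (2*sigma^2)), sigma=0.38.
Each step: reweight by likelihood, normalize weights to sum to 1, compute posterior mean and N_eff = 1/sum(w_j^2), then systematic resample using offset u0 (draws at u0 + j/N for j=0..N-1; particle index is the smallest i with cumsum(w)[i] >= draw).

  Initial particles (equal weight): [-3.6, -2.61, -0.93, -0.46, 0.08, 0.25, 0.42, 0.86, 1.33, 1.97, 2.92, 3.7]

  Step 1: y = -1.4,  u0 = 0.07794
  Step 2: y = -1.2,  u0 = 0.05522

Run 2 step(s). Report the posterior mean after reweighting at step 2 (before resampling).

post_mean = -0.9125

step 1: w=[0.0000, 0.0121, 0.8964, 0.0904, 0.0010, 0.0002, 0.0000, 0.0000, 0.0000, 0.0000, 0.0000, 0.0000]  mean=-0.9067  Neff=1.2318  idx=[2, 2, 2, 2, 2, 2, 2, 2, 2, 2, 3, 3]
step 2: w=[0.0963, 0.0963, 0.0963, 0.0963, 0.0963, 0.0963, 0.0963, 0.0963, 0.0963, 0.0963, 0.0186, 0.0186]  mean=-0.9125  Neff=10.7080  idx=[0, 1, 2, 3, 4, 4, 5, 6, 7, 8, 9, 10]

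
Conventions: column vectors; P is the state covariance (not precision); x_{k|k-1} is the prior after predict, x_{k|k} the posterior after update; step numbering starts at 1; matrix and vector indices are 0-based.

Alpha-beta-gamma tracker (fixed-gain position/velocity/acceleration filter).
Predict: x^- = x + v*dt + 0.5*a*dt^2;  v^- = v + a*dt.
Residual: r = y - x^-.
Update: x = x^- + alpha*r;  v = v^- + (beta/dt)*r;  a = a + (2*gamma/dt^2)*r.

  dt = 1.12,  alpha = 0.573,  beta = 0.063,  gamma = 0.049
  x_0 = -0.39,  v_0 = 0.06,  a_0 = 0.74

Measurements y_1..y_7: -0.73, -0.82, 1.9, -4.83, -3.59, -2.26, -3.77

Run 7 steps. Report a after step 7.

step 1: x_pred=0.1413  r=-0.8713  x^+=-0.3579  v^+=0.8398  a^+=0.6719
step 2: x_pred=1.0041  r=-1.8241  x^+=-0.0411  v^+=1.4897  a^+=0.5294
step 3: x_pred=1.9594  r=-0.0594  x^+=1.9254  v^+=2.0794  a^+=0.5248
step 4: x_pred=4.5834  r=-9.4134  x^+=-0.8105  v^+=2.1376  a^+=-0.2106
step 5: x_pred=1.4515  r=-5.0415  x^+=-1.4373  v^+=1.6181  a^+=-0.6045
step 6: x_pred=-0.0041  r=-2.2559  x^+=-1.2968  v^+=0.8142  a^+=-0.7807
step 7: x_pred=-0.8746  r=-2.8954  x^+=-2.5337  v^+=-0.2232  a^+=-1.0070

a_post = -1.0070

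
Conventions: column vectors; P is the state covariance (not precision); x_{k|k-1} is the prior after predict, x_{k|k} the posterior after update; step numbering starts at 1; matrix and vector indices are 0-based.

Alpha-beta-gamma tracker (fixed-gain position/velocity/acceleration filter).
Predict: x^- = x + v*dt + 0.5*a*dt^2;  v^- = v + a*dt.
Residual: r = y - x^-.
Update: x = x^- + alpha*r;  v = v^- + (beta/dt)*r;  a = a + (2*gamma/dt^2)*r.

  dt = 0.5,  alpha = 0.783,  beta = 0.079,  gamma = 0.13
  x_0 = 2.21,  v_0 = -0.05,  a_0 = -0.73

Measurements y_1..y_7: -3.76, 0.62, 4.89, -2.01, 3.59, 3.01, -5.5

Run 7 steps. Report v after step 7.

step 1: x_pred=2.0938  r=-5.8537  x^+=-2.4897  v^+=-1.3399  a^+=-6.8179
step 2: x_pred=-4.0119  r=4.6319  x^+=-0.3851  v^+=-4.0170  a^+=-2.0007
step 3: x_pred=-2.6437  r=7.5337  x^+=3.2552  v^+=-3.8270  a^+=5.8344
step 4: x_pred=2.0710  r=-4.0810  x^+=-1.1244  v^+=-1.5546  a^+=1.5902
step 5: x_pred=-1.7030  r=5.2930  x^+=2.4414  v^+=0.0767  a^+=7.0949
step 6: x_pred=3.3666  r=-0.3566  x^+=3.0874  v^+=3.5678  a^+=6.7239
step 7: x_pred=5.7118  r=-11.2118  x^+=-3.0670  v^+=5.1583  a^+=-4.9363

v_post = 5.1583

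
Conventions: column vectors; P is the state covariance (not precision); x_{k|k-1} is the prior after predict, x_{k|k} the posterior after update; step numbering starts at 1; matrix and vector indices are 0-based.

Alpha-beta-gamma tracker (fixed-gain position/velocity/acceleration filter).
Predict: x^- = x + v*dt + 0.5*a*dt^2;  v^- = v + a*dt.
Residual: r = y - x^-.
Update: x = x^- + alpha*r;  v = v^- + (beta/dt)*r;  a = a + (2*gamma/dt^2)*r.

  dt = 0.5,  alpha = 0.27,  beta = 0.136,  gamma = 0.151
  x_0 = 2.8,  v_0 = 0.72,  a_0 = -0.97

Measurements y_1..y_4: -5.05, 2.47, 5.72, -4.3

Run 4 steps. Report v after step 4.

v_post = -3.5375

step 1: x_pred=3.0387  r=-8.0887  x^+=0.8548  v^+=-1.9651  a^+=-10.7412
step 2: x_pred=-1.4704  r=3.9404  x^+=-0.4065  v^+=-6.2639  a^+=-5.9812
step 3: x_pred=-4.2861  r=10.0061  x^+=-1.5845  v^+=-6.5329  a^+=6.1062
step 4: x_pred=-4.0876  r=-0.2124  x^+=-4.1450  v^+=-3.5375  a^+=5.8497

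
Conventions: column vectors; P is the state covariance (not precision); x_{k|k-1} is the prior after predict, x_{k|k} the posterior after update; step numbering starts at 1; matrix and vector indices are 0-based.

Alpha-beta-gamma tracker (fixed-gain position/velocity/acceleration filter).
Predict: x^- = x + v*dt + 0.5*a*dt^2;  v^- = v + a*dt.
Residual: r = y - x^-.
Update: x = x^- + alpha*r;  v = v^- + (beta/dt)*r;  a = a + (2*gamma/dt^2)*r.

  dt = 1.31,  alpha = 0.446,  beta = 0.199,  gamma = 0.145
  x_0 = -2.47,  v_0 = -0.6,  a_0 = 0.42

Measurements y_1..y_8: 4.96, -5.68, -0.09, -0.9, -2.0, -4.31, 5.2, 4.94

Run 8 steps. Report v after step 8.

step 1: x_pred=-2.8956  r=7.8556  x^+=0.6080  v^+=1.1435  a^+=1.7475
step 2: x_pred=3.6055  r=-9.2855  x^+=-0.5359  v^+=2.0222  a^+=0.1784
step 3: x_pred=2.2663  r=-2.3563  x^+=1.2154  v^+=1.8980  a^+=-0.2198
step 4: x_pred=3.5131  r=-4.4131  x^+=1.5449  v^+=0.9396  a^+=-0.9656
step 5: x_pred=1.9472  r=-3.9472  x^+=0.1868  v^+=-0.9249  a^+=-1.6326
step 6: x_pred=-2.4257  r=-1.8843  x^+=-3.2661  v^+=-3.3499  a^+=-1.9510
step 7: x_pred=-9.3285  r=14.5285  x^+=-2.8488  v^+=-3.6987  a^+=0.5041
step 8: x_pred=-7.2616  r=12.2016  x^+=-1.8197  v^+=-1.1848  a^+=2.5660

v_post = -1.1848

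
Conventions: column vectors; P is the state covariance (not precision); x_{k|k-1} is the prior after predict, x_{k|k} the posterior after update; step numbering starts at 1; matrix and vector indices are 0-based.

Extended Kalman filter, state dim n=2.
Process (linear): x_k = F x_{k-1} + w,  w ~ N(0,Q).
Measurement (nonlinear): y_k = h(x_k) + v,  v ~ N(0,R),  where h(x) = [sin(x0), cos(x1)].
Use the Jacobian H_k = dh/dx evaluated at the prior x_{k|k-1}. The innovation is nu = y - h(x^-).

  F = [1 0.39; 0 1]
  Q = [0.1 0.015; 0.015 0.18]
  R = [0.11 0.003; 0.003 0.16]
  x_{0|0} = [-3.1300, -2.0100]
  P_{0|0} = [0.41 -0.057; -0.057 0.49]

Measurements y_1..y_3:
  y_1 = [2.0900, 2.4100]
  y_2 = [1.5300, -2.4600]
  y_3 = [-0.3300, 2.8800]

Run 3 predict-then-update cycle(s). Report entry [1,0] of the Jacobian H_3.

H_jac[1,0] = 0.0000

step 1: x^-=[-3.9139, -2.0100]  P^-=[0.5401 0.1491; 0.1491 0.6700]  H_jac=[-0.7163 0.0000; 0.0000 0.9051]  S=[0.3871 -0.0937; -0.0937 0.7089]  K=[-0.9848 0.0603; -0.0712 0.8461]  nu=[1.3922, 2.8352]  x^+=[-5.1141, 0.2897]  P^+=[0.1510 0.0074; 0.0074 0.1493]
step 2: x^-=[-5.0011, 0.2897]  P^-=[0.2795 0.0806; 0.0806 0.3293]  H_jac=[0.2847 0.0000; 0.0000 -0.2857]  S=[0.1327 -0.0036; -0.0036 0.1869]  K=[0.5968 -0.1119; 0.1596 -0.5004]  nu=[0.5714, -3.4183]  x^+=[-4.2776, 2.0914]  P^+=[0.2294 0.0564; 0.0564 0.2786]
step 3: x^-=[-3.4620, 2.0914]  P^-=[0.4158 0.1801; 0.1801 0.4586]  H_jac=[-0.9491 0.0000; 0.0000 -0.8675]  S=[0.4845 0.1512; 0.1512 0.5051]  K=[-0.7919 -0.0721; -0.1179 -0.7523]  nu=[-0.6449, 3.3774]  x^+=[-3.1948, -0.3734]  P^+=[0.0920 0.0160; 0.0160 0.1392]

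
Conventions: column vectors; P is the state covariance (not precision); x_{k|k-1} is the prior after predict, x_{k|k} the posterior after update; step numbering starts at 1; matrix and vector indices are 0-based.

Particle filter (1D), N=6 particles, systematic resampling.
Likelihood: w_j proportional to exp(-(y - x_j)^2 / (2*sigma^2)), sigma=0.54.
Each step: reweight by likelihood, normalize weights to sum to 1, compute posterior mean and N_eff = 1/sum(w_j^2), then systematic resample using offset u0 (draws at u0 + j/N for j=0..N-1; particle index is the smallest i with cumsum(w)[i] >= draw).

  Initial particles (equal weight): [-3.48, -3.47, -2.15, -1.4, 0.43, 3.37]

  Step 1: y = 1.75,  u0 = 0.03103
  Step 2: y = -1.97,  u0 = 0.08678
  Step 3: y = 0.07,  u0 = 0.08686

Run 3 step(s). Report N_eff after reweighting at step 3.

step 1: w=[0.0000, 0.0000, 0.0000, 0.0000, 0.8194, 0.1806]  mean=0.9609  Neff=1.4204  idx=[4, 4, 4, 4, 4, 5]
step 2: w=[0.2000, 0.2000, 0.2000, 0.2000, 0.2000, 0.0000]  mean=0.4300  Neff=5.0000  idx=[0, 1, 2, 2, 3, 4]
step 3: w=[0.1667, 0.1667, 0.1667, 0.1667, 0.1667, 0.1667]  mean=0.4300  Neff=6.0000  idx=[0, 1, 2, 3, 4, 5]

N_eff = 6.0000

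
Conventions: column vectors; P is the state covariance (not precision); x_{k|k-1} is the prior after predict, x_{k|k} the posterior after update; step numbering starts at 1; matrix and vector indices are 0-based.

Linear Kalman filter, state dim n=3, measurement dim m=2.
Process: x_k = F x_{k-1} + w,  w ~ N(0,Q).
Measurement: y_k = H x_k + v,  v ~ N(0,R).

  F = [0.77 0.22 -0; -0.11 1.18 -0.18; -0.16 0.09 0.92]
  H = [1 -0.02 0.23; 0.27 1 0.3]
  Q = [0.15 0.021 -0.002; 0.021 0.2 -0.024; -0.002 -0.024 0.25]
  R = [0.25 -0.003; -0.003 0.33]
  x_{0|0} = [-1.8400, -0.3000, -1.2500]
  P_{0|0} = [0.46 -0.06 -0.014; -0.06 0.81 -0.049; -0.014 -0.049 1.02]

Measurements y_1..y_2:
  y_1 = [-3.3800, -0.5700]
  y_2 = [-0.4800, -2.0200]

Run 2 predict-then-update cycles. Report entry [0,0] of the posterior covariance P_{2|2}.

P_post[0,0] = 0.1627

step 1: x^-=[-1.4828, 0.0734, -0.8826]  P^-=[0.4416 0.1431 -0.0645; 0.1431 1.4023 -0.1383; -0.0645 -0.1383 1.1294]  S=[0.7178 0.2541; 0.2541 1.8500]  K=[0.5719 0.0528; -0.1596 0.7784; 0.2531 0.0642]  nu=[-1.6927, 0.0217]  x^+=[-2.4497, 0.3604, -1.3097]  P^+=[0.1864 0.0216 -0.1874; 0.0216 0.3263 -0.2492; -0.1874 -0.2492 1.0675]
step 2: x^-=[-1.8070, 0.9305, -0.7805]  P^-=[0.2836 0.1449 -0.2010; 0.1449 0.7840 -0.4201; -0.2010 -0.4201 1.1742]  S=[0.5017 0.1161; 0.1161 1.0340]  K=[0.4428 0.1061; -0.0936 0.6847; 0.1867 -0.1390]  nu=[1.5251, -2.2285]  x^+=[-1.3681, -0.7380, -0.1860]  P^+=[0.1627 0.0565 -0.2223; 0.0565 0.3098 -0.3293; -0.2223 -0.3293 1.1428]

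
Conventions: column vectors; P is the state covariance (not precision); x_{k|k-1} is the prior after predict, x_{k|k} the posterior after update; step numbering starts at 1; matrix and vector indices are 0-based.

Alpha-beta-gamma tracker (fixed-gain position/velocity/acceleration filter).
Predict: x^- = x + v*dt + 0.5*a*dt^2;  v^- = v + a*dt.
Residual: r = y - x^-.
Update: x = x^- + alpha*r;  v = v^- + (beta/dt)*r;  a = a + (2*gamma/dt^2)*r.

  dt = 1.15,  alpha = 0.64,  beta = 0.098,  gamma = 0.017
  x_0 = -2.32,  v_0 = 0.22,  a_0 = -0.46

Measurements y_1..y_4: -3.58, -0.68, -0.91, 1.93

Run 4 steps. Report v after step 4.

v_post = -0.9822

step 1: x_pred=-2.3712  r=-1.2088  x^+=-3.1448  v^+=-0.4120  a^+=-0.4911
step 2: x_pred=-3.9434  r=3.2634  x^+=-1.8548  v^+=-0.6987  a^+=-0.4072
step 3: x_pred=-2.9275  r=2.0175  x^+=-1.6363  v^+=-0.9950  a^+=-0.3553
step 4: x_pred=-3.0155  r=4.9455  x^+=0.1496  v^+=-0.9822  a^+=-0.2282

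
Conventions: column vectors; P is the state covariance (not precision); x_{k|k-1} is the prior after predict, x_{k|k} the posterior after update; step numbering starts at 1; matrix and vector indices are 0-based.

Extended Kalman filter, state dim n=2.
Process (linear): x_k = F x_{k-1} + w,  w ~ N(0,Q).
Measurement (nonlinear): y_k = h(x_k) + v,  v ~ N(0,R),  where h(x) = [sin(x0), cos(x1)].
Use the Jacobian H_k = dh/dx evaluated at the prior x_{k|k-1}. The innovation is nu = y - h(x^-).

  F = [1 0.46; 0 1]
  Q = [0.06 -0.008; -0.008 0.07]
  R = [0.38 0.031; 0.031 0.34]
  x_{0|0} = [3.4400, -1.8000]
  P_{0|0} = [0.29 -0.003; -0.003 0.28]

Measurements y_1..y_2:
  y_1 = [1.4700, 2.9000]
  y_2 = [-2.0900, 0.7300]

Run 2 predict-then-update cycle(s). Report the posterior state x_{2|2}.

step 1: x^-=[2.6120, -1.8000]  P^-=[0.4065 0.1178; 0.1178 0.3500]  H_jac=[-0.8630 0.0000; 0.0000 0.9738]  S=[0.6827 -0.0680; -0.0680 0.6719]  K=[-0.5019 0.1199; -0.0994 0.4972]  nu=[0.9648, 3.1272]  x^+=[2.5029, -0.3410]  P^+=[0.2167 0.0259; 0.0259 0.1704]
step 2: x^-=[2.3460, -0.3410]  P^-=[0.3366 0.0963; 0.0963 0.2404]  H_jac=[-0.6999 0.0000; 0.0000 0.3344]  S=[0.5448 0.0085; 0.0085 0.3669]  K=[-0.4338 0.0978; -0.1271 0.2221]  nu=[-2.8043, -0.2124]  x^+=[3.5418, -0.0317]  P^+=[0.2312 0.0592; 0.0592 0.2140]

x_post = [3.5418, -0.0317]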